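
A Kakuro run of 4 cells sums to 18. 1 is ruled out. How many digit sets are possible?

5

4 distinct digits from 1–9 sum between 10 and 30.
Dropping sets that contain 1.
Enumerating: {2,3,4,9}, {2,3,5,8}, {2,3,6,7}, {2,4,5,7}, {3,4,5,6}.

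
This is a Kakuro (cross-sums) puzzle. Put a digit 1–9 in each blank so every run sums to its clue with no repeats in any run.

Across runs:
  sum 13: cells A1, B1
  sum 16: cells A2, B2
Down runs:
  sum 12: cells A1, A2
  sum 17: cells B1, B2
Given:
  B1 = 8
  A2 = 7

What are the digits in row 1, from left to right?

5 8

16 in 2 cells must be {7,9}; 17 in 2 cells must be {8,9}.
A1 = 13 − 8 = 5 completes the 13 across.
B2 = 16 − 7 = 9 completes the 16 across.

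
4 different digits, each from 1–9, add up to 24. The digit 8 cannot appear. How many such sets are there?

3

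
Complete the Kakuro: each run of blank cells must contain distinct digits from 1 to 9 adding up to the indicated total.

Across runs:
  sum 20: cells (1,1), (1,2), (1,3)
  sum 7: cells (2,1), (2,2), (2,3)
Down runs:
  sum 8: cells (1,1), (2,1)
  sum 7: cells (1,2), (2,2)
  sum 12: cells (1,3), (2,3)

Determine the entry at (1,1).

7

7 in 3 cells must be {1,2,4}.
The 7 across and the 12 down share only 4, so (2,3) = 4.
(1,3) = 12 − 4 = 8 completes the 12 down.
Nothing is forced directly, so branch on (1,2), whose candidates are 3 or 5. If (1,2) = 3: then (1,1) would have to be in {9} for the 20 across but in {1,2,3,5,6,7} for the 8 down — contradiction. So (1,2) = 5.
(1,1) = 20 − 13 = 7 completes the 20 across.
(2,1) = 8 − 7 = 1 completes the 8 down.
(2,2) = 7 − 5 = 2 completes the 7 across.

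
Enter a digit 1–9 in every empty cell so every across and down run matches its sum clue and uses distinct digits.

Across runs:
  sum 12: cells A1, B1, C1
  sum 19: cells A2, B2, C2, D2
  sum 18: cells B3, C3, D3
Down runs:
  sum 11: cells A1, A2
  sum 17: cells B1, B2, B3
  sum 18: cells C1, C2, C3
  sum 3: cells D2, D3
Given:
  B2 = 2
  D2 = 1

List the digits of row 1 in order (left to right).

4, 6, 2

3 in 2 cells must be {1,2}.
D3 = 3 − 1 = 2 completes the 3 down.
Nothing is forced directly, so branch on A2, whose candidates are 7 or 9. If A2 = 9: that forces A1 = 2, C2 = 7, C3 = 9, after which C1 would have to be in {1,3,4,6,7,9} for the 12 across but in {2} for the 18 down — contradiction. So A2 = 7.
A1 = 11 − 7 = 4 completes the 11 down.
C2 = 19 − 10 = 9 completes the 19 across.
Given what's placed, C3 must be 7 to fit the 18 across and 18 down.
C1 = 18 − 16 = 2 completes the 18 down.
B3 = 18 − 9 = 9 completes the 18 across.
B1 = 12 − 6 = 6 completes the 12 across.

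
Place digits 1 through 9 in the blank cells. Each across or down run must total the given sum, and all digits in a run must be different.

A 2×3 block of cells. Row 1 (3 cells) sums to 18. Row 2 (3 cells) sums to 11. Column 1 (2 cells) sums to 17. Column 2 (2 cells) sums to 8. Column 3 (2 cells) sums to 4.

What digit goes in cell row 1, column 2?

17 in 2 cells must be {8,9}; 4 in 2 cells must be {1,3}.
The 11 across and the 17 down share only 8, so (2,1) = 8.
Given what's placed, (2,3) must be 1 to fit the 11 across and 4 down.
(1,1) = 17 − 8 = 9 completes the 17 down.
(1,3) = 4 − 1 = 3 completes the 4 down.
(2,2) = 11 − 9 = 2 completes the 11 across.
(1,2) = 18 − 12 = 6 completes the 18 across.

6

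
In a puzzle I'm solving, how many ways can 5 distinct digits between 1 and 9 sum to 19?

5

5 distinct digits from 1–9 sum between 15 and 35.
Enumerating: {1,2,3,4,9}, {1,2,3,5,8}, {1,2,3,6,7}, {1,2,4,5,7}, {1,3,4,5,6}.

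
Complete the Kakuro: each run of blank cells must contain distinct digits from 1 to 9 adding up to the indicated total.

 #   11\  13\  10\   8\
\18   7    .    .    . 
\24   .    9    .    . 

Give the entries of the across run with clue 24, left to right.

4 9 8 3

R1C2 = 13 − 9 = 4 completes the 13 down.
R2C1 = 11 − 7 = 4 completes the 11 down.
Nothing is forced directly, so branch on R2C3, whose candidates are 3 or 6 or 8. If R2C3 = 3: then R1C3 would have to be in {1,2,5,6} for the 18 across but in {7} for the 10 down — contradiction. If R2C3 = 6: then R1C3 would have to be in {1,2,5,6} for the 18 across but in {4} for the 10 down — contradiction. So R2C3 = 8.
R1C3 = 10 − 8 = 2 completes the 10 down.
R1C4 = 18 − 13 = 5 completes the 18 across.
R2C4 = 24 − 21 = 3 completes the 24 across.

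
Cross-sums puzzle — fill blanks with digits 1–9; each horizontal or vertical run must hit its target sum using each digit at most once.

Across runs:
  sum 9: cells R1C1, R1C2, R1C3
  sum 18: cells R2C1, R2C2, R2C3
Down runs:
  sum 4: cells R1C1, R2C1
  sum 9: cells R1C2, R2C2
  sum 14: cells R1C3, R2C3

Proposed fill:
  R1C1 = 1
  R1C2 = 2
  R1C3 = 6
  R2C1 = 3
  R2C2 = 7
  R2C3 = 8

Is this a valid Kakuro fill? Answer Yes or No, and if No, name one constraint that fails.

Yes

Across: 1+2+6=9; 3+7+8=18. Down: 1+3=4; 2+7=9; 6+8=14. No digit repeats within any run.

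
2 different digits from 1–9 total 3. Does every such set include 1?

Yes

The only way to make 3 from 2 distinct digits is {1,2}, which contains 1.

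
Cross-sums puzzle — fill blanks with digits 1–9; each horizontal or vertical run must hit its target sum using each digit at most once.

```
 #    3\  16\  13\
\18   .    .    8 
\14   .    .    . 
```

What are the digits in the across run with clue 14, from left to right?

3 in 2 cells must be {1,2}; 16 in 2 cells must be {7,9}.
Given what's placed, R1C1 must be 1 to fit the 18 across and 3 down.
R1C2 = 18 − 9 = 9 completes the 18 across.
R2C1 = 3 − 1 = 2 completes the 3 down.
R2C2 = 16 − 9 = 7 completes the 16 down.
R2C3 = 14 − 9 = 5 completes the 14 across.

2 7 5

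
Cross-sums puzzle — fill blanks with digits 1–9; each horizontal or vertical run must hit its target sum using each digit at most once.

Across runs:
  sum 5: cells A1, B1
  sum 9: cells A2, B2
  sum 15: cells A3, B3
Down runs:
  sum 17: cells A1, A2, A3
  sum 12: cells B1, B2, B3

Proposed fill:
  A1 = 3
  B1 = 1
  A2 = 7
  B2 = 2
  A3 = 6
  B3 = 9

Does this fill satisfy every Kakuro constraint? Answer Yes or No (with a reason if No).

No — the down run A1–A3 sums to 16, not 17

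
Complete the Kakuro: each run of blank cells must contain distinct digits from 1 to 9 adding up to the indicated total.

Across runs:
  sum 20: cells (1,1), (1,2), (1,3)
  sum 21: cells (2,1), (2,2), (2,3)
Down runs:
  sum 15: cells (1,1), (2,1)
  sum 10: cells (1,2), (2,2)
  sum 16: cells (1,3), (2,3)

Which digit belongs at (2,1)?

8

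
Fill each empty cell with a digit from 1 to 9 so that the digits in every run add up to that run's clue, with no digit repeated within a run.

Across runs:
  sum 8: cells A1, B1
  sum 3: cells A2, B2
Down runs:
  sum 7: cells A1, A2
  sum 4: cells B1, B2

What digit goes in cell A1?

5

3 in 2 cells must be {1,2}; 4 in 2 cells must be {1,3}.
The 3 across and the 4 down share only 1, so B2 = 1.
B1 = 4 − 1 = 3 completes the 4 down.
A2 = 3 − 1 = 2 completes the 3 across.
A1 = 8 − 3 = 5 completes the 8 across.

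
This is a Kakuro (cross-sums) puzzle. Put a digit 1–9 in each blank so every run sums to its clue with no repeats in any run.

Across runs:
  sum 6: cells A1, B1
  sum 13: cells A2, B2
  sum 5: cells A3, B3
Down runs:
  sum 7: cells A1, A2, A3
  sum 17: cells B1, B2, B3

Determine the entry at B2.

9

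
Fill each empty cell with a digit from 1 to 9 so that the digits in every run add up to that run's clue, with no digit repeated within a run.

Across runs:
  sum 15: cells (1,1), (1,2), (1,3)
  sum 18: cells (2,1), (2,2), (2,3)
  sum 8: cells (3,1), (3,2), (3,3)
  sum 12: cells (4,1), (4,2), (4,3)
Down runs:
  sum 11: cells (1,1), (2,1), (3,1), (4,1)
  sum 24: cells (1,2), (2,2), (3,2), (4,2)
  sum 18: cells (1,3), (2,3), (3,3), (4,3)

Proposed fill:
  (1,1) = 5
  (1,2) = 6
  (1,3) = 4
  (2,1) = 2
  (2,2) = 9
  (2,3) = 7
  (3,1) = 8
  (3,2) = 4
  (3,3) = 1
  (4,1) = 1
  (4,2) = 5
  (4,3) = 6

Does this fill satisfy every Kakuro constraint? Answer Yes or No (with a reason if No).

No — the across run (3,1)–(3,3) sums to 13, not 8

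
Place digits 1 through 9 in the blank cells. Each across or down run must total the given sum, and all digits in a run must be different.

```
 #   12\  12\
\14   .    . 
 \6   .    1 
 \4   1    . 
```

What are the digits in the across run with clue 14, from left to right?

4 in 2 cells must be {1,3}.
R2C1 = 6 − 1 = 5 completes the 6 across.
R3C2 = 4 − 1 = 3 completes the 4 across.
R1C1 = 12 − 6 = 6 completes the 12 down.
R1C2 = 14 − 6 = 8 completes the 14 across.

6 8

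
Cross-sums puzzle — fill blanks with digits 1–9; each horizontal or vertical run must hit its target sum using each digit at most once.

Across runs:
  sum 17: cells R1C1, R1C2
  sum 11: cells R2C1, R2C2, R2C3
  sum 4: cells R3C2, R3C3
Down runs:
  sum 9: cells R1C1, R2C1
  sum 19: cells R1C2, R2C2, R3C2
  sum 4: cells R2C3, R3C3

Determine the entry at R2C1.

1

17 in 2 cells must be {8,9}; 4 in 2 cells must be {1,3}.
The 17 across and the 9 down share only 8, so R1C1 = 8.
R1C2 = 17 − 8 = 9 completes the 17 across.
R2C1 = 9 − 8 = 1 completes the 9 down.
R2C3 = 3: the only remaining digit allowed by both the 11 across and the 4 down.
R3C2 = 3: the only remaining digit allowed by both the 4 across and the 19 down.
R3C3 = 4 − 3 = 1 completes the 4 across.
R2C2 = 11 − 4 = 7 completes the 11 across.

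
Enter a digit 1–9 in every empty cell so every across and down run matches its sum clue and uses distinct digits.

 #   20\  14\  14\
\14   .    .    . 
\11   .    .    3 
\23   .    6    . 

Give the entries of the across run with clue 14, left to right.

23 in 3 cells must be {6,8,9}.
R3C3 = 9: the only remaining digit allowed by both the 23 across and the 14 down.
R1C3 = 14 − 12 = 2 completes the 14 down.
R3C1 = 23 − 15 = 8 completes the 23 across.
R2C1 = 7: the only remaining digit allowed by both the 11 across and the 20 down.
R2C2 = 11 − 10 = 1 completes the 11 across.
R1C1 = 20 − 15 = 5 completes the 20 down.
R1C2 = 14 − 7 = 7 completes the 14 across.

5 7 2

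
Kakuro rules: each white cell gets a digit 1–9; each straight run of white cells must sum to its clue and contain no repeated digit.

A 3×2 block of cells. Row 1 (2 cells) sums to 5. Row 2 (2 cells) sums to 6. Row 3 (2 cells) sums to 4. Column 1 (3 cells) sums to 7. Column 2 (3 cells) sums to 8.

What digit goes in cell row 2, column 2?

4 in 2 cells must be {1,3}; 7 in 3 cells must be {1,2,4}.
The 4 across and the 7 down share only 1, so (3,1) = 1.
(3,2) = 4 − 1 = 3 completes the 4 across.
Nothing is forced directly, so branch on (1,1), whose candidates are 2 or 4. If (1,1) = 2: then (1,2) would have to be in {3} for the 5 across but in {1,4} for the 8 down — contradiction. So (1,1) = 4.
(1,2) = 5 − 4 = 1 completes the 5 across.
(2,1) = 7 − 5 = 2 completes the 7 down.
(2,2) = 6 − 2 = 4 completes the 6 across.

4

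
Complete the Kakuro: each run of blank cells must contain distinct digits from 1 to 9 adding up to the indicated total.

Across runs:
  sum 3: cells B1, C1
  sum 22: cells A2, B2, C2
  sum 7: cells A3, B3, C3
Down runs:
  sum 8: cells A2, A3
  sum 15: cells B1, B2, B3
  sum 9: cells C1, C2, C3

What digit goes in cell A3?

1

3 in 2 cells must be {1,2}; 7 in 3 cells must be {1,2,4}.
Nothing is forced directly, so branch on C2, whose candidates are 5 or 6. If C2 = 5: that forces C1 = 1, after which A2 would have to be in {8,9} for the 22 across but in {1,2,3,5,6,7} for the 8 down — contradiction. So C2 = 6.
Given what's placed, A2 must be 7 to fit the 22 across and 8 down.
B2 = 22 − 13 = 9 completes the 22 across.
A3 = 8 − 7 = 1 completes the 8 down.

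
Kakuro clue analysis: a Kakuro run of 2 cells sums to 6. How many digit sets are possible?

2 distinct digits from 1–9 sum between 3 and 17.
Enumerating: {1,5}, {2,4}.

2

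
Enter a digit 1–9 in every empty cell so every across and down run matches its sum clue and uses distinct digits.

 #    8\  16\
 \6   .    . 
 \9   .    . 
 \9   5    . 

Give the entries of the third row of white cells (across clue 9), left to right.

5 4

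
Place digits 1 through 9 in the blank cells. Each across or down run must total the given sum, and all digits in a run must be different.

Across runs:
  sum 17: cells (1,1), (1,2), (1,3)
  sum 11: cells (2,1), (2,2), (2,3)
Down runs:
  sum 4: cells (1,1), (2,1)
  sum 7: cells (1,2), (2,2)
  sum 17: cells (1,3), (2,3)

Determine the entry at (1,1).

3

4 in 2 cells must be {1,3}; 17 in 2 cells must be {8,9}.
The 11 across and the 17 down share only 8, so (2,3) = 8.
(1,3) = 17 − 8 = 9 completes the 17 down.
Given what's placed, (2,1) must be 1 to fit the 11 across and 4 down.
(2,2) = 11 − 9 = 2 completes the 11 across.
(1,1) = 4 − 1 = 3 completes the 4 down.
(1,2) = 17 − 12 = 5 completes the 17 across.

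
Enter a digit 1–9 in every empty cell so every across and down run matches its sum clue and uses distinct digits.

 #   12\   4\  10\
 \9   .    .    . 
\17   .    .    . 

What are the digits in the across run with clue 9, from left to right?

5 3 1

4 in 2 cells must be {1,3}.
Nothing is forced directly, so branch on R1C1, whose candidates are 3 or 4 or 5. If R1C1 = 3: that forces R1C2 = 1, after which R1C3 would have to be in {5} for the 9 across but in {1,2,3,4,6,7,8,9} for the 10 down — contradiction. If R1C1 = 4: that forces R1C2 = 3, R1C3 = 2, R2C1 = 8, after which R2C2 would have to be in {2,3,4,5,6,7} for the 17 across but in {1} for the 4 down — contradiction. So R1C1 = 5.
R2C1 = 12 − 5 = 7 completes the 12 down.
Given what's placed, R2C2 must be 1 to fit the 17 across and 4 down.
R2C3 = 17 − 8 = 9 completes the 17 across.
R1C2 = 4 − 1 = 3 completes the 4 down.
R1C3 = 9 − 8 = 1 completes the 9 across.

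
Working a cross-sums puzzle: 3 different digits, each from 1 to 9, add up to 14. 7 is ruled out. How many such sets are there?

5

3 distinct digits from 1–9 sum between 6 and 24.
Dropping sets that contain 7.
Enumerating: {1,4,9}, {1,5,8}, {2,3,9}, {2,4,8}, {3,5,6}.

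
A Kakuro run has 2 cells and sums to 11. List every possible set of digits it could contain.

{2,9}; {3,8}; {4,7}; {5,6}

2 distinct digits from 1–9 sum between 3 and 17.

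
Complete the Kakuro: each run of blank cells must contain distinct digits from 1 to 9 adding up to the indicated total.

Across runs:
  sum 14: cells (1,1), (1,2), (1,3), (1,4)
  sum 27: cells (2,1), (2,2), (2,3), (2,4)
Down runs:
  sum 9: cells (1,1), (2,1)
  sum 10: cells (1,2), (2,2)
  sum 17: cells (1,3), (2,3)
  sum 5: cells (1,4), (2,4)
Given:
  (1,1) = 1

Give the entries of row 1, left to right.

1 3 8 2

17 in 2 cells must be {8,9}.
(1,3) = 8: the only remaining digit allowed by both the 14 across and the 17 down.
(2,1) = 9 − 1 = 8 completes the 9 down.
(2,3) = 17 − 8 = 9 completes the 17 down.
No cell is forced outright now. (2,4) can only be 3 or 4 (the digits allowed by both its 27 across and its 5 down). If (2,4) = 4: then (1,4) would have to be in {2,3} for the 14 across but in {1} for the 5 down — contradiction. So (2,4) = 3.
(1,4) = 5 − 3 = 2 completes the 5 down.
(2,2) = 27 − 20 = 7 completes the 27 across.
(1,2) = 14 − 11 = 3 completes the 14 across.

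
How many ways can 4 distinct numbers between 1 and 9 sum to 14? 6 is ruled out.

3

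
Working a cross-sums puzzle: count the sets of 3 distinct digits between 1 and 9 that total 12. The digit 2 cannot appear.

4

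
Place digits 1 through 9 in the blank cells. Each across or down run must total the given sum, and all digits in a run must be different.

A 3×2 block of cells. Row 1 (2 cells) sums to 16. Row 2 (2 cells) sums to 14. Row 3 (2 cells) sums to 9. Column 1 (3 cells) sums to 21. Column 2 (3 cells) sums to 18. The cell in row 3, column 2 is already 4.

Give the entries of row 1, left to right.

7 9

16 in 2 cells must be {7,9}.
Given what's placed, (1,2) must be 9 to fit the 16 across and 18 down.
(2,2) = 18 − 13 = 5 completes the 18 down.
(3,1) = 9 − 4 = 5 completes the 9 across.
(1,1) = 16 − 9 = 7 completes the 16 across.
(2,1) = 14 − 5 = 9 completes the 14 across.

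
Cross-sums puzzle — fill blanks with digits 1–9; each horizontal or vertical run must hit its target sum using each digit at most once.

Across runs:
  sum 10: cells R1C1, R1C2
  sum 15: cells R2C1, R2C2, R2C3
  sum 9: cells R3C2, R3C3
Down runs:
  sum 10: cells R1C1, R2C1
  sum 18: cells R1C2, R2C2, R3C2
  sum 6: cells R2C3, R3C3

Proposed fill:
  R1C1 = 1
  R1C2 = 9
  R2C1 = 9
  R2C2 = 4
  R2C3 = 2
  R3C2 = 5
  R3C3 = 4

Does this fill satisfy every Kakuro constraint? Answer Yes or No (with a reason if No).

Yes

Across: 1+9=10; 9+4+2=15; 5+4=9. Down: 1+9=10; 9+4+5=18; 2+4=6. No digit repeats within any run.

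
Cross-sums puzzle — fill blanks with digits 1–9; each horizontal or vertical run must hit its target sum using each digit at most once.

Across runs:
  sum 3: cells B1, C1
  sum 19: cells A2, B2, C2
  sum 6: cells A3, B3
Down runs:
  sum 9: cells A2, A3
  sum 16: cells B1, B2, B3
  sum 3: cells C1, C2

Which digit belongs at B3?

5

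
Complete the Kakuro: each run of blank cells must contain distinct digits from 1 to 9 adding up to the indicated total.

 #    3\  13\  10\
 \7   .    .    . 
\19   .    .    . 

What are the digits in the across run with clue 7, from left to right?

1 4 2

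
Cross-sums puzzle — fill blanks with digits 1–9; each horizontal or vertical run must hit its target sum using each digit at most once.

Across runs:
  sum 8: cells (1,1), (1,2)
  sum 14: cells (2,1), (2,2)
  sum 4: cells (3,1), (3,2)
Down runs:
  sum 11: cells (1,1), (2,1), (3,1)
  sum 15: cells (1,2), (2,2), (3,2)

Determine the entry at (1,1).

4 in 2 cells must be {1,3}.
Nothing is forced directly, so branch on (2,1), whose candidates are 5 or 6 or 8. If (2,1) = 5: that forces (1,1) = 2, (1,2) = 6, after which (2,2) would have to be in {9} for the 14 across but in {1,2,4,5,7,8} for the 15 down — contradiction. If (2,1) = 8: that forces (2,2) = 6, (3,1) = 1, after which (3,2) would have to be in {3} for the 4 across but in {1,2,4,5,7,8} for the 15 down — contradiction. So (2,1) = 6.
(2,2) = 14 − 6 = 8 completes the 14 across.
Nothing is forced directly, so branch on (3,1), whose candidates are 1 or 3. If (3,1) = 1: then (1,1) would have to be in {1,2,3,5,6,7} for the 8 across but in {4} for the 11 down — contradiction. So (3,1) = 3.
(1,1) = 11 − 9 = 2 completes the 11 down.
(1,2) = 8 − 2 = 6 completes the 8 across.
(3,2) = 4 − 3 = 1 completes the 4 across.

2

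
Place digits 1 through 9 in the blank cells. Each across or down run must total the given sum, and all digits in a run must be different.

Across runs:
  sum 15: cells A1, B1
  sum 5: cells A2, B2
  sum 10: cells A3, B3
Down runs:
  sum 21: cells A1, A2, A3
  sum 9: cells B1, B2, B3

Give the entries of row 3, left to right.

8 2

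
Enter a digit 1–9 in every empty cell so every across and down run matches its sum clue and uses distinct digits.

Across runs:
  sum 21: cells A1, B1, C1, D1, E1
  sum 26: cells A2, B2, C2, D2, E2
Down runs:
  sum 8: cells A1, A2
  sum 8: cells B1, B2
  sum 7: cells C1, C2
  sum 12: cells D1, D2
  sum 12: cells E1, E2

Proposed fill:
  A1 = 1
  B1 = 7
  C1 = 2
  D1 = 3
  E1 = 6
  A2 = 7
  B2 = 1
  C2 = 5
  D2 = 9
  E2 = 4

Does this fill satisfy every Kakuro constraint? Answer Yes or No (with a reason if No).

No — the across run A1–E1 sums to 19, not 21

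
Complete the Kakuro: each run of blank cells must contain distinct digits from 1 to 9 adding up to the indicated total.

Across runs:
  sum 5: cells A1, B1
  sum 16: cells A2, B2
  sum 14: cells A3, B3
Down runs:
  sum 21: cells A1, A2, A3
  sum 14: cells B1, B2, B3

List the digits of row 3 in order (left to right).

8 6

16 in 2 cells must be {7,9}.
The 5 across and the 21 down share only 4, so A1 = 4.
B1 = 5 − 4 = 1 completes the 5 across.
Given what's placed, A2 must be 9 to fit the 16 across and 21 down.
B2 = 16 − 9 = 7 completes the 16 across.
A3 = 21 − 13 = 8 completes the 21 down.
B3 = 14 − 8 = 6 completes the 14 across.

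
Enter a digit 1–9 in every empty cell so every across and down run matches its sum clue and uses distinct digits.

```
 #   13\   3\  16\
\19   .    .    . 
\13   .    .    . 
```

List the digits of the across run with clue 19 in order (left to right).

8 2 9

3 in 2 cells must be {1,2}; 16 in 2 cells must be {7,9}.
The 19 across and the 3 down share only 2, so R1C2 = 2.
Given what's placed, R1C3 must be 9 to fit the 19 across and 16 down.
R2C2 = 3 − 2 = 1 completes the 3 down.
R2C3 = 16 − 9 = 7 completes the 16 down.
R1C1 = 19 − 11 = 8 completes the 19 across.
R2C1 = 13 − 8 = 5 completes the 13 across.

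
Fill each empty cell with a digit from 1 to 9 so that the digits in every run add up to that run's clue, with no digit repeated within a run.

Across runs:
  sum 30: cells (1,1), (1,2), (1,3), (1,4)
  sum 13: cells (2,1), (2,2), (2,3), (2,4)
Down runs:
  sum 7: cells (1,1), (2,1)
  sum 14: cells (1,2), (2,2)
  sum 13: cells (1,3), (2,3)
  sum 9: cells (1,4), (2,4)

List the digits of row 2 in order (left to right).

30 in 4 cells must be {6,7,8,9}.
Only 6 fits (1,1) under both its across sum 30 and down sum 7.
(2,1) = 7 − 6 = 1 completes the 7 down.
Nothing is forced directly, so branch on (1,2), whose candidates are 8 or 9. If (1,2) = 9: that forces (2,2) = 5, (2,3) = 4, (2,4) = 3, after which (1,3) would have to be in {7,8} for the 30 across but in {9} for the 13 down — contradiction. So (1,2) = 8.
(1,4) = 7: the only remaining digit allowed by both the 30 across and the 9 down.
(2,2) = 14 − 8 = 6 completes the 14 down.
Given what's placed, (2,3) must be 4 to fit the 13 across and 13 down.
(2,4) = 13 − 11 = 2 completes the 13 across.

1 6 4 2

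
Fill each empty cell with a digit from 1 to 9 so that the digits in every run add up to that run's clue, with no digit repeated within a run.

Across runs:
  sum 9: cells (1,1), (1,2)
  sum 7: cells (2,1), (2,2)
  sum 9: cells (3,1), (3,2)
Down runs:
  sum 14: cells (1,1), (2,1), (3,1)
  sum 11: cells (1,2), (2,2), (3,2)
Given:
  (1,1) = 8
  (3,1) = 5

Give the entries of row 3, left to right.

(1,2) = 9 − 8 = 1 completes the 9 across.
(2,1) = 14 − 13 = 1 completes the 14 down.
(2,2) = 7 − 1 = 6 completes the 7 across.
(3,2) = 9 − 5 = 4 completes the 9 across.

5, 4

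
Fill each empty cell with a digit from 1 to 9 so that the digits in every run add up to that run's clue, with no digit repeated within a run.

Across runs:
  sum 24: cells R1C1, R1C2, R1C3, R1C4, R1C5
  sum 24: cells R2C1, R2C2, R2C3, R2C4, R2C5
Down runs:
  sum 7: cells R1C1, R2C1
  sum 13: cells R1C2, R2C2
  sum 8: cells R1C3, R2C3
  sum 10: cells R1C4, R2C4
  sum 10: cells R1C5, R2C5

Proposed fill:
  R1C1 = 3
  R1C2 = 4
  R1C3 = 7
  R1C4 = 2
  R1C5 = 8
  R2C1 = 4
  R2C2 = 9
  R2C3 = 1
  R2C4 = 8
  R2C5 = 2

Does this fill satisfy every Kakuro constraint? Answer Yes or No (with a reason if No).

Yes

Across: 3+4+7+2+8=24; 4+9+1+8+2=24. Down: 3+4=7; 4+9=13; 7+1=8; 2+8=10; 8+2=10. No digit repeats within any run.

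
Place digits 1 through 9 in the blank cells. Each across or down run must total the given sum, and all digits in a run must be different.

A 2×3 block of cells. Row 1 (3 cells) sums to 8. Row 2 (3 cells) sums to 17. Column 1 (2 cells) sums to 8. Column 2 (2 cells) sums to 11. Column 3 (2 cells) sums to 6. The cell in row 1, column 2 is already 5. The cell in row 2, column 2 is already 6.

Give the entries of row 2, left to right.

7 6 4

Nothing is forced directly, so branch on (2,3), whose candidates are 2 or 4. If (2,3) = 2: then (1,3) would have to be in {1,2} for the 8 across but in {4} for the 6 down — contradiction. So (2,3) = 4.
(1,3) = 6 − 4 = 2 completes the 6 down.
(2,1) = 17 − 10 = 7 completes the 17 across.
(1,1) = 8 − 7 = 1 completes the 8 across.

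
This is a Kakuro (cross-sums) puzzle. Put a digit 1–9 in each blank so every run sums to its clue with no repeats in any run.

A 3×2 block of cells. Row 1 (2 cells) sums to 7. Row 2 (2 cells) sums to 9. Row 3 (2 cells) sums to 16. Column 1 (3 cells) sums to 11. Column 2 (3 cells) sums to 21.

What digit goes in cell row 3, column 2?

9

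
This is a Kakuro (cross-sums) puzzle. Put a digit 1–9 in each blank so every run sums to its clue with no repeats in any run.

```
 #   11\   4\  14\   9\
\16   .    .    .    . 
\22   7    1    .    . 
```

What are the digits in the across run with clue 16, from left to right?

4 3 8 1

4 in 2 cells must be {1,3}.
R1C1 = 11 − 7 = 4 completes the 11 down.
R1C2 = 4 − 1 = 3 completes the 4 down.
Given what's placed, R1C3 must be 8 to fit the 16 across and 14 down.
R1C4 = 16 − 15 = 1 completes the 16 across.
R2C3 = 14 − 8 = 6 completes the 14 down.
R2C4 = 22 − 14 = 8 completes the 22 across.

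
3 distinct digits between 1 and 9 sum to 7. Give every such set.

{1,2,4}

3 distinct digits from 1–9 sum between 6 and 24.
Only one set works: {1,2,4}.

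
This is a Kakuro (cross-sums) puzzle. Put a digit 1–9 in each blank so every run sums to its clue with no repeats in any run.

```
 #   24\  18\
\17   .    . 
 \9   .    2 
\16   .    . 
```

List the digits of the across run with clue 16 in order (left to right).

9 7

17 in 2 cells must be {8,9}; 16 in 2 cells must be {7,9}; 24 in 3 cells must be {7,8,9}.
R1C2 = 9: the only remaining digit allowed by both the 17 across and the 18 down.
R2C1 = 9 − 2 = 7 completes the 9 across.
Given what's placed, R3C1 must be 9 to fit the 16 across and 24 down.
R3C2 = 16 − 9 = 7 completes the 16 across.
R1C1 = 17 − 9 = 8 completes the 17 across.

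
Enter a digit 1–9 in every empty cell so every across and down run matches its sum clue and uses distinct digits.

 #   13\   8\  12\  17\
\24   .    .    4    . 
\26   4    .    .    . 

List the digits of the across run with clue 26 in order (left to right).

17 in 2 cells must be {8,9}.
R1C1 = 13 − 4 = 9 completes the 13 down.
Given what's placed, R1C4 must be 8 to fit the 24 across and 17 down.
R2C3 = 12 − 4 = 8 completes the 12 down.
R2C4 = 17 − 8 = 9 completes the 17 down.
R1C2 = 24 − 21 = 3 completes the 24 across.
R2C2 = 26 − 21 = 5 completes the 26 across.

4, 5, 8, 9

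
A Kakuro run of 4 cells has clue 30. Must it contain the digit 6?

The only way to make 30 from 4 distinct digits is {6,7,8,9}, which contains 6.

Yes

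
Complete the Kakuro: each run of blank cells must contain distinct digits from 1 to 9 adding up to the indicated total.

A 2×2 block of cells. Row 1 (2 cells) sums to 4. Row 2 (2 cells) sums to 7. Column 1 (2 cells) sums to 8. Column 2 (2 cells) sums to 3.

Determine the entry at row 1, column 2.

4 in 2 cells must be {1,3}; 3 in 2 cells must be {1,2}.
The 4 across and the 3 down share only 1, so (1,2) = 1.
(2,2) = 3 − 1 = 2 completes the 3 down.
(1,1) = 4 − 1 = 3 completes the 4 across.
(2,1) = 7 − 2 = 5 completes the 7 across.

1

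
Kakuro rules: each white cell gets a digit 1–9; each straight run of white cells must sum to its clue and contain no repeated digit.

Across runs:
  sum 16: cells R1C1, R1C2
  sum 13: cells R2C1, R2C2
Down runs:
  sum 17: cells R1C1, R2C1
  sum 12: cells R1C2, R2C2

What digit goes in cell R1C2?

16 in 2 cells must be {7,9}; 17 in 2 cells must be {8,9}.
The 16 across and the 17 down share only 9, so R1C1 = 9.
R1C2 = 16 − 9 = 7 completes the 16 across.
R2C1 = 17 − 9 = 8 completes the 17 down.
R2C2 = 13 − 8 = 5 completes the 13 across.

7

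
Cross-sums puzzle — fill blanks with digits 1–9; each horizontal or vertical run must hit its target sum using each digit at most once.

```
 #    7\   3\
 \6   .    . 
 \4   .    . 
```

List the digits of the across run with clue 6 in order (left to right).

4, 2

4 in 2 cells must be {1,3}; 3 in 2 cells must be {1,2}.
The 4 across and the 3 down share only 1, so R2C2 = 1.
R1C2 = 3 − 1 = 2 completes the 3 down.
R2C1 = 4 − 1 = 3 completes the 4 across.
R1C1 = 6 − 2 = 4 completes the 6 across.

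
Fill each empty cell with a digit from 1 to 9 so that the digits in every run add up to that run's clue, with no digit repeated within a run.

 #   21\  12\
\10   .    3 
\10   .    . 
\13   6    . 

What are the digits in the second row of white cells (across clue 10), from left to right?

8 2

R1C1 = 10 − 3 = 7 completes the 10 across.
R2C1 = 21 − 13 = 8 completes the 21 down.
R2C2 = 10 − 8 = 2 completes the 10 across.
R3C2 = 13 − 6 = 7 completes the 13 across.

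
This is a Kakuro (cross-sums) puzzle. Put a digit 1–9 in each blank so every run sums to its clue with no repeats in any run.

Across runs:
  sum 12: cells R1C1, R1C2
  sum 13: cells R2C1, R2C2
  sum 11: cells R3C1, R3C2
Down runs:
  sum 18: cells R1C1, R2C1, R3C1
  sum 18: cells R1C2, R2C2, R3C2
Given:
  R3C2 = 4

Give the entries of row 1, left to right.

3 9

R3C1 = 11 − 4 = 7 completes the 11 across.
Nothing is forced directly, so branch on R1C2, whose candidates are 5 or 8 or 9. If R1C2 = 5: then R1C1 would have to be in {7} for the 12 across but in {2,3,5,6,8,9} for the 18 down — contradiction. If R1C2 = 8: then R1C1 would have to be in {4} for the 12 across but in {2,3,5,6,8,9} for the 18 down — contradiction. So R1C2 = 9.
R1C1 = 12 − 9 = 3 completes the 12 across.
R2C1 = 18 − 10 = 8 completes the 18 down.
R2C2 = 13 − 8 = 5 completes the 13 across.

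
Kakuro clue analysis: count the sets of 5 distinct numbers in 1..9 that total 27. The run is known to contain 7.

7

5 distinct digits from 1–9 sum between 15 and 35.
Keeping only sets containing 7.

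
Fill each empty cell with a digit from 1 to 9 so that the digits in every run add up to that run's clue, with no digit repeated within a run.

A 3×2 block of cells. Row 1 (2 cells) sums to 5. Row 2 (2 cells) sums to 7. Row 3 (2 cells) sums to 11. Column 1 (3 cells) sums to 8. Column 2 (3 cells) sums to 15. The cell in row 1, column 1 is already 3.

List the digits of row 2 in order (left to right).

1 6

(1,2) = 5 − 3 = 2 completes the 5 across.
(3,1) = 4: the only remaining digit allowed by both the 11 across and the 8 down.
(3,2) = 11 − 4 = 7 completes the 11 across.
(2,1) = 8 − 7 = 1 completes the 8 down.
(2,2) = 7 − 1 = 6 completes the 7 across.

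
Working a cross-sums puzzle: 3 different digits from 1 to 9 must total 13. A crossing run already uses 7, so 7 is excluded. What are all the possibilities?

3 distinct digits from 1–9 sum between 6 and 24.
Dropping sets that contain 7.

{1,3,9}; {1,4,8}; {2,3,8}; {2,5,6}; {3,4,6}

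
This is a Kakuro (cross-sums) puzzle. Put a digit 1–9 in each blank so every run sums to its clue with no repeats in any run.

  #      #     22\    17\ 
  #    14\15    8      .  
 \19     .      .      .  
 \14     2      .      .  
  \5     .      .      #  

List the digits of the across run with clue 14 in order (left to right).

2, 4, 8

R1C3 = 15 − 8 = 7 completes the 15 across.
Nothing is forced directly, so branch on R3C3, whose candidates are 4 or 8 or 9. If R3C3 = 4: that forces R2C3 = 6, after which R3C2 would have to be in {8} for the 14 across but in {1,2,3,4,5,6,7,9} for the 22 down — contradiction. If R3C3 = 9: then R2C3 would have to be in {2,3,4,5,6,7,8,9} for the 19 across but in {1} for the 17 down — contradiction. So R3C3 = 8.
R2C3 = 17 − 15 = 2 completes the 17 down.
R3C2 = 14 − 10 = 4 completes the 14 across.
Given what's placed, R2C2 must be 9 to fit the 19 across and 22 down.
R4C2 = 22 − 21 = 1 completes the 22 down.
R2C1 = 19 − 11 = 8 completes the 19 across.
R4C1 = 5 − 1 = 4 completes the 5 across.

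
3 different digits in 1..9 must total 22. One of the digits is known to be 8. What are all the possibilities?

3 distinct digits from 1–9 sum between 6 and 24.
Keeping only sets containing 8.
Only one set works: {5,8,9}.

{5,8,9}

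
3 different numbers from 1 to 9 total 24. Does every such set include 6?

No

The only way to make 24 from 3 distinct digits is {7,8,9}, which does not contain 6.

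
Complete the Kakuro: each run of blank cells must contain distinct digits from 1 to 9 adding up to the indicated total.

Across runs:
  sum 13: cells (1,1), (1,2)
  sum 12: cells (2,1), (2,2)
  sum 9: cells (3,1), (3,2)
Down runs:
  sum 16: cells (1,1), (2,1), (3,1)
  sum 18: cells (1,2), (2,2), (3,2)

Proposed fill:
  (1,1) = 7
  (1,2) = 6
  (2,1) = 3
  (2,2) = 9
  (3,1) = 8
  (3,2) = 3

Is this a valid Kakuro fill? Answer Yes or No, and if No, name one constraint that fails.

No — the down run (1,1)–(3,1) sums to 18, not 16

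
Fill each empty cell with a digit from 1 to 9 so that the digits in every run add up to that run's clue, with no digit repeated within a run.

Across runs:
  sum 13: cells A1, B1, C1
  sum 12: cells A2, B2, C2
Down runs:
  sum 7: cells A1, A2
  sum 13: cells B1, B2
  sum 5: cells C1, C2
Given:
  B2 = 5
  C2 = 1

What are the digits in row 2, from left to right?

B1 = 13 − 5 = 8 completes the 13 down.
C1 = 5 − 1 = 4 completes the 5 down.
A2 = 12 − 6 = 6 completes the 12 across.
A1 = 13 − 12 = 1 completes the 13 across.

6 5 1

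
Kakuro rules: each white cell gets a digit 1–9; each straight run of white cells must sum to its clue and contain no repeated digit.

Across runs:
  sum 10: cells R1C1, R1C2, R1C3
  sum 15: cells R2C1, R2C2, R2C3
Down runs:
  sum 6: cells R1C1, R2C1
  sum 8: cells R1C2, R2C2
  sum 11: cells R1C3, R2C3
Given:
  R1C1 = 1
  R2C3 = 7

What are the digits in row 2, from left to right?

5 3 7

R1C3 = 11 − 7 = 4 completes the 11 down.
R2C1 = 6 − 1 = 5 completes the 6 down.
R2C2 = 15 − 12 = 3 completes the 15 across.
R1C2 = 10 − 5 = 5 completes the 10 across.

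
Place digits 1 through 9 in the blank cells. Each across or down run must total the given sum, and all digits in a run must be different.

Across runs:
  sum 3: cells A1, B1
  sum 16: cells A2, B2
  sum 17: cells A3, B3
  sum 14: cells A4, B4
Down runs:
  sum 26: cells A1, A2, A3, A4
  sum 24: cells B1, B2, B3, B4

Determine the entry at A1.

3 in 2 cells must be {1,2}; 16 in 2 cells must be {7,9}; 17 in 2 cells must be {8,9}.
Only 2 fits A1 under both its across sum 3 and down sum 26.

2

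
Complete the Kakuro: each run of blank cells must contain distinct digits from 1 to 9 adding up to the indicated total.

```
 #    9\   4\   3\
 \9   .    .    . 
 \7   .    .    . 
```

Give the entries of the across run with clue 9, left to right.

5, 3, 1

7 in 3 cells must be {1,2,4}; 4 in 2 cells must be {1,3}; 3 in 2 cells must be {1,2}.
The 7 across and the 4 down share only 1, so R2C2 = 1.
Given what's placed, R2C3 must be 2 to fit the 7 across and 3 down.
R1C2 = 4 − 1 = 3 completes the 4 down.
R1C3 = 3 − 2 = 1 completes the 3 down.
R2C1 = 7 − 3 = 4 completes the 7 across.
R1C1 = 9 − 4 = 5 completes the 9 across.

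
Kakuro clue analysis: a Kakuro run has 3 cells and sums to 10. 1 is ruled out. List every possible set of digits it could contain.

{2,3,5}

3 distinct digits from 1–9 sum between 6 and 24.
Dropping sets that contain 1.
Only one set works: {2,3,5}.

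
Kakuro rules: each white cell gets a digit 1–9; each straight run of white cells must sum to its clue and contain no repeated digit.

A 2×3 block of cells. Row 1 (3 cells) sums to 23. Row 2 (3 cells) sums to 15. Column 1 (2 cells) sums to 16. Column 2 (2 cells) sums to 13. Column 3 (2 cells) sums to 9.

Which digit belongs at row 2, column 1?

23 in 3 cells must be {6,8,9}; 16 in 2 cells must be {7,9}.
The 23 across and the 16 down share only 9, so (1,1) = 9.
(2,1) = 16 − 9 = 7 completes the 16 down.
Nothing is forced directly, so branch on (2,2), whose candidates are 5 or 6. If (2,2) = 6: then (1,2) would have to be in {6,8} for the 23 across but in {7} for the 13 down — contradiction. So (2,2) = 5.
(1,2) = 13 − 5 = 8 completes the 13 down.
(1,3) = 23 − 17 = 6 completes the 23 across.
(2,3) = 15 − 12 = 3 completes the 15 across.

7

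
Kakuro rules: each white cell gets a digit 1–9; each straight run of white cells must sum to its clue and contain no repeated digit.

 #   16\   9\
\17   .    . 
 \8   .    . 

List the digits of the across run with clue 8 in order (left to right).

7, 1

17 in 2 cells must be {8,9}; 16 in 2 cells must be {7,9}.
The 17 across and the 16 down share only 9, so R1C1 = 9.
R1C2 = 17 − 9 = 8 completes the 17 across.
R2C1 = 16 − 9 = 7 completes the 16 down.
R2C2 = 8 − 7 = 1 completes the 8 across.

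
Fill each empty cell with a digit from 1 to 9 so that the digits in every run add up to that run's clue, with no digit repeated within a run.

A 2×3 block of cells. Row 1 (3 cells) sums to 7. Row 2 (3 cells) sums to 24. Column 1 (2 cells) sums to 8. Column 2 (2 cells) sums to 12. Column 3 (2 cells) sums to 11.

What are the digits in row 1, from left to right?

7 in 3 cells must be {1,2,4}; 24 in 3 cells must be {7,8,9}.
The 7 across and the 12 down share only 4, so (1,2) = 4.
Given what's placed, (1,3) must be 2 to fit the 7 across and 11 down.
(2,1) = 7: only digit in both the 24-across and 8-down candidate sets.
(2,2) = 12 − 4 = 8 completes the 12 down.
(2,3) = 24 − 15 = 9 completes the 24 across.
(1,1) = 7 − 6 = 1 completes the 7 across.

1 4 2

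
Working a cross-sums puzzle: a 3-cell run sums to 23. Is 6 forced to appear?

The only way to make 23 from 3 distinct digits is {6,8,9}, which contains 6.

Yes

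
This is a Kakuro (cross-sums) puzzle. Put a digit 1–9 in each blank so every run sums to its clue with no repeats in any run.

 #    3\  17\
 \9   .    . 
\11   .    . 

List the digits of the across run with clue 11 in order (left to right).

3 in 2 cells must be {1,2}; 17 in 2 cells must be {8,9}.
The 9 across and the 17 down share only 8, so R1C2 = 8.
The 11 across and the 3 down share only 2, so R2C1 = 2.
R2C2 = 11 − 2 = 9 completes the 11 across.
R1C1 = 9 − 8 = 1 completes the 9 across.

2, 9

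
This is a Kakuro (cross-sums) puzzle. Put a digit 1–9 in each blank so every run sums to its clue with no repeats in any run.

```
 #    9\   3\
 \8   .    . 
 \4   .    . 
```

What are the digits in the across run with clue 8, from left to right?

4 in 2 cells must be {1,3}; 3 in 2 cells must be {1,2}.
The 4 across and the 3 down share only 1, so R2C2 = 1.
R1C2 = 3 − 1 = 2 completes the 3 down.
R2C1 = 4 − 1 = 3 completes the 4 across.
R1C1 = 8 − 2 = 6 completes the 8 across.

6 2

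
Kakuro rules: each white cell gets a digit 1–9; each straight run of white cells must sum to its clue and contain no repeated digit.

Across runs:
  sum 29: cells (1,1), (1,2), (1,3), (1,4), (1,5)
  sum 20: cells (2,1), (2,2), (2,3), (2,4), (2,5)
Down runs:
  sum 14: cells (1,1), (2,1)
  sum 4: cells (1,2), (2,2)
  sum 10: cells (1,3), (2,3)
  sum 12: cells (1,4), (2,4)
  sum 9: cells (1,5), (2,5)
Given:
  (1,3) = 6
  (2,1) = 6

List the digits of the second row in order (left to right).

6, 1, 4, 7, 2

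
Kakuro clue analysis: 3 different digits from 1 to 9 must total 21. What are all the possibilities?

{4,8,9}; {5,7,9}; {6,7,8}

3 distinct digits from 1–9 sum between 6 and 24.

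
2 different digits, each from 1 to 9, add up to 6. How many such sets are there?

2

2 distinct digits from 1–9 sum between 3 and 17.
Enumerating: {1,5}, {2,4}.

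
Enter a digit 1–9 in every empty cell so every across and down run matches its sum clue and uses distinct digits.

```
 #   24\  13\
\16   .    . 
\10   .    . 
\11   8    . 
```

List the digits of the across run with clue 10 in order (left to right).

9 1

16 in 2 cells must be {7,9}; 24 in 3 cells must be {7,8,9}.
R3C2 = 11 − 8 = 3 completes the 11 across.
Given what's placed, R1C2 must be 9 to fit the 16 across and 13 down.
R2C2 = 13 − 12 = 1 completes the 13 down.
R1C1 = 16 − 9 = 7 completes the 16 across.
R2C1 = 10 − 1 = 9 completes the 10 across.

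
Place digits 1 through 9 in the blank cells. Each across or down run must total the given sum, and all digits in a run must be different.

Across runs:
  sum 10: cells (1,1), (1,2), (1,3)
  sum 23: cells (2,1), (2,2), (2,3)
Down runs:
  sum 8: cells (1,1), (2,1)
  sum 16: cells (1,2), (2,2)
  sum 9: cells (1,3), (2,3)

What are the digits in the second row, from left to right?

6, 9, 8

23 in 3 cells must be {6,8,9}; 16 in 2 cells must be {7,9}.
The 10 across and the 16 down share only 7, so (1,2) = 7.
The 23 across and the 8 down share only 6, so (2,1) = 6.
(2,2) = 16 − 7 = 9 completes the 16 down.
(2,3) = 23 − 15 = 8 completes the 23 across.
(1,1) = 8 − 6 = 2 completes the 8 down.
(1,3) = 10 − 9 = 1 completes the 10 across.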